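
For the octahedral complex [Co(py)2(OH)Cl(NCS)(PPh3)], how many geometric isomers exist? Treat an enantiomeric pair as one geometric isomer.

9

An octahedron has six vertices in three trans pairs; every non-trans pair is cis.
Systematic enumeration (placing each ligand type in turn and discarding arrangements equivalent by rotation or reflection) gives 9 geometric isomers.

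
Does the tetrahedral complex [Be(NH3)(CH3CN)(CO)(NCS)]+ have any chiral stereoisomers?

yes

Only one geometric arrangement is possible; it has no improper symmetry element, so it exists as a pair of enantiomers (2 stereoisomers).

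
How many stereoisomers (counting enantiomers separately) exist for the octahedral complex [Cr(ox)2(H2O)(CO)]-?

Each ox is bidentate and must span two cis positions.
Working through the distinct placements yields 2 geometric isomers: H2O and CO mutually trans; H2O and CO mutually cis (chiral).
One of these lacks any improper symmetry element and so occurs as an enantiomeric pair, giving 2 + 1 = 3 stereoisomers in total.

3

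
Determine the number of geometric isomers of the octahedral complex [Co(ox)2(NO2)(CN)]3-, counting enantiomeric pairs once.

2

An octahedron has six vertices in three trans pairs; every non-trans pair is cis.
Each ox is bidentate and must span two cis positions.
There are 2 geometric isomers: NO2 and CN mutually trans; NO2 and CN mutually cis (chiral).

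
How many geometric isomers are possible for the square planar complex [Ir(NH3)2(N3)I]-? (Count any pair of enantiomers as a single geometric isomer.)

In a square planar complex each vertex has one trans partner and two cis neighbours.
The distinct arrangements are (2 in all): NH3 cis; NH3 trans.

2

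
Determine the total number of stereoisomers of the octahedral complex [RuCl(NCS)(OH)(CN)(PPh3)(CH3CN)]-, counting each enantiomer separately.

30

Systematic enumeration (placing each ligand type in turn and discarding arrangements equivalent by rotation or reflection) gives 15 geometric isomers.
Of these, 15 lack any improper symmetry element and so occur as enantiomeric pairs, giving 15 + 15 = 30 stereoisomers in total.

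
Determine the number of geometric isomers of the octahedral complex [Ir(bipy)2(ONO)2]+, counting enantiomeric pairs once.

In an octahedral complex each vertex has one trans partner and four cis neighbours.
Each bipy is bidentate and must span two cis positions.
Working through the distinct placements yields 2 geometric isomers: ONO trans; ONO cis (chiral).

2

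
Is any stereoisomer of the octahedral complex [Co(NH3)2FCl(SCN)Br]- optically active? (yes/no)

yes

The six octahedral sites form three mutually perpendicular trans pairs.
Placing the ligands in turn and identifying arrangements related by rotation or reflection leaves 9 distinct geometric isomers.
Of these, 6 lack any improper symmetry element and so occur as enantiomeric pairs, giving 9 + 6 = 15 stereoisomers in total.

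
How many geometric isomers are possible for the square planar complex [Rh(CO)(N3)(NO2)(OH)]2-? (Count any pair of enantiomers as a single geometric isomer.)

A square has two trans pairs of vertices; adjacent vertices are cis.
Systematic placement gives 3 geometric isomers: (CO/NO2 trans, N3/OH trans); (CO/OH trans, N3/NO2 trans); (CO/N3 trans, NO2/OH trans).

3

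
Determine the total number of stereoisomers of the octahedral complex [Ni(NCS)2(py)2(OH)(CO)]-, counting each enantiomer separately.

An octahedron has six vertices in three trans pairs; every non-trans pair is cis.
Working through the distinct placements yields 6 geometric isomers: NCS cis, py trans; NCS cis, py cis (3 arrangements, 2 chiral); NCS trans, py trans; NCS trans, py cis.
Of these, 2 lack any improper symmetry element and so occur as enantiomeric pairs, giving 6 + 2 = 8 stereoisomers in total.

8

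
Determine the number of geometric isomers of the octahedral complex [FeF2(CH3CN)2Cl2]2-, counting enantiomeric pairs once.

An octahedron has six vertices in three trans pairs; every non-trans pair is cis.
There are 5 geometric isomers: F trans, CH3CN trans, Cl trans; F cis, CH3CN trans, Cl cis; F trans, CH3CN cis, Cl cis; F cis, CH3CN cis, Cl cis (chiral); F cis, CH3CN cis, Cl trans.

5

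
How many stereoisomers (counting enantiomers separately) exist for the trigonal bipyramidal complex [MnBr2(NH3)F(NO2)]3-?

In a trigonal bipyramid the two axial positions differ from the three equatorial ones.
Exhaustive case analysis gives 7 geometric isomers.
Of these, 3 lack any improper symmetry element and so occur as enantiomeric pairs, giving 7 + 3 = 10 stereoisomers in total.

10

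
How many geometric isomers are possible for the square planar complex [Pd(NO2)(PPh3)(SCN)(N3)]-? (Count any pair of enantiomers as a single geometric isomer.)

3

In a square planar complex each vertex has one trans partner and two cis neighbours.
There are 3 geometric isomers: (N3/PPh3 trans, NO2/SCN trans); (N3/SCN trans, NO2/PPh3 trans); (N3/NO2 trans, PPh3/SCN trans).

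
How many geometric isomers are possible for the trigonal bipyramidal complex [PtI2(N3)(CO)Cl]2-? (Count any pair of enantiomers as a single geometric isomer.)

7

Exhaustive case analysis gives 7 geometric isomers.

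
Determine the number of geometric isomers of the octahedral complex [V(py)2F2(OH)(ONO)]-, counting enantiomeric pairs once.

6

Working through the distinct placements yields 6 geometric isomers: py trans, F trans; py cis, F trans; py trans, F cis; py cis, F cis (3 arrangements, 2 chiral).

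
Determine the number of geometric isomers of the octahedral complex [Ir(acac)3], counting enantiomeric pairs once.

1

Each acac is bidentate and must span two cis positions.
Only one geometric arrangement is possible; it has no improper symmetry element, so it exists as a pair of enantiomers (2 stereoisomers).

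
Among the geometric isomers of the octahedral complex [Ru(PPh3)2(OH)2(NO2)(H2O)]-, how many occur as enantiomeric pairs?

The distinct arrangements are (6 in all): PPh3 trans, OH trans; PPh3 cis, OH cis (3 arrangements, 2 chiral); PPh3 trans, OH cis; PPh3 cis, OH trans.
Of these, 2 lack any improper symmetry element and so occur as enantiomeric pairs, giving 6 + 2 = 8 stereoisomers in total.

2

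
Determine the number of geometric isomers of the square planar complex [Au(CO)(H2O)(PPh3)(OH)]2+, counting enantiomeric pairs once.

3

In a square planar complex each vertex has one trans partner and two cis neighbours.
There are 3 geometric isomers: (CO/OH trans, H2O/PPh3 trans); (CO/PPh3 trans, H2O/OH trans); (CO/H2O trans, OH/PPh3 trans).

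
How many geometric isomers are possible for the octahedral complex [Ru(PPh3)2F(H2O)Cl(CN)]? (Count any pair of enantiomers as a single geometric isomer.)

An octahedron has six vertices in three trans pairs; every non-trans pair is cis.
Placing the ligands in turn and identifying arrangements related by rotation or reflection leaves 9 distinct geometric isomers.

9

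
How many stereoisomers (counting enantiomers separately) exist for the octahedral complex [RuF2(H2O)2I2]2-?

6

Working through the distinct placements yields 5 geometric isomers: F trans, H2O trans, I trans; F trans, H2O cis, I cis; F cis, H2O cis, I trans; F cis, H2O cis, I cis (chiral); F cis, H2O trans, I cis.
One of these lacks any improper symmetry element and so occurs as an enantiomeric pair, giving 5 + 1 = 6 stereoisomers in total.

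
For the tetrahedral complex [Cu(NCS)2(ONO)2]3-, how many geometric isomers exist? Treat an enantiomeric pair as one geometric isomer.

Only one geometric arrangement is possible.

1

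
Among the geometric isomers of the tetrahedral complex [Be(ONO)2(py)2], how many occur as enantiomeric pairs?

0

In a tetrahedral complex all four positions are equivalent and every pair of ligands is adjacent — there is no cis/trans distinction.
Only one geometric arrangement is possible.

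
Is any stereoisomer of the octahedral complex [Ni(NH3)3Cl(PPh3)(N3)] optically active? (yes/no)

The six octahedral sites form three mutually perpendicular trans pairs.
Systematic placement gives 4 geometric isomers: NH3 mer (3 arrangements); NH3 fac (chiral).
One of these lacks any improper symmetry element and so occurs as an enantiomeric pair, giving 4 + 1 = 5 stereoisomers in total.

yes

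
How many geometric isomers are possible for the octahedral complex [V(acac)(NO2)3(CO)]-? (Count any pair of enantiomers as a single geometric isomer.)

2

An octahedron has six vertices in three trans pairs; every non-trans pair is cis.
Each acac is bidentate and must span two cis positions.
Working through the distinct placements yields 2 geometric isomers: NO2 fac; NO2 mer.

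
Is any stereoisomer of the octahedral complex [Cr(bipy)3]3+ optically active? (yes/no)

yes

An octahedron has six vertices in three trans pairs; every non-trans pair is cis.
Each bipy is bidentate and must span two cis positions.
Only one geometric arrangement is possible; it has no improper symmetry element, so it exists as a pair of enantiomers (2 stereoisomers).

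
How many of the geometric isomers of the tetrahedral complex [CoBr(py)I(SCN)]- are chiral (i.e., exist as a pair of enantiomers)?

1

In a tetrahedral complex all four positions are equivalent and every pair of ligands is adjacent — there is no cis/trans distinction.
Only one geometric arrangement is possible; it has no improper symmetry element, so it exists as a pair of enantiomers (2 stereoisomers).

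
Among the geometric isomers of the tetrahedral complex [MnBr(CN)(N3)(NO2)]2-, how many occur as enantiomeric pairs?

In a tetrahedral complex all four positions are equivalent and every pair of ligands is adjacent — there is no cis/trans distinction.
Only one geometric arrangement is possible; it has no improper symmetry element, so it exists as a pair of enantiomers (2 stereoisomers).

1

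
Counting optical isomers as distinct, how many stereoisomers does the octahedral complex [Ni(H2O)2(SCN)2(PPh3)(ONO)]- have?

8

Working through the distinct placements yields 6 geometric isomers: H2O trans, SCN trans; H2O trans, SCN cis; H2O cis, SCN trans; H2O cis, SCN cis (3 arrangements, 2 chiral).
Of these, 2 lack any improper symmetry element and so occur as enantiomeric pairs, giving 6 + 2 = 8 stereoisomers in total.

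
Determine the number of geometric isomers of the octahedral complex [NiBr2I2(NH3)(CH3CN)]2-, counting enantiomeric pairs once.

6

The distinct arrangements are (6 in all): Br trans, I cis; Br trans, I trans; Br cis, I cis (3 arrangements, 2 chiral); Br cis, I trans.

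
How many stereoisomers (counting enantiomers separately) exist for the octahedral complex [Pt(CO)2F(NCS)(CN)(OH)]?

15

In an octahedral complex each vertex has one trans partner and four cis neighbours.
Exhaustive case analysis gives 9 geometric isomers.
Of these, 6 lack any improper symmetry element and so occur as enantiomeric pairs, giving 9 + 6 = 15 stereoisomers in total.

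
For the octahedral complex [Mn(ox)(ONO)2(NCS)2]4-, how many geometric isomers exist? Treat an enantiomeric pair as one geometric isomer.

3

An octahedron has six vertices in three trans pairs; every non-trans pair is cis.
Each ox is bidentate and must span two cis positions.
Working through the distinct placements yields 3 geometric isomers: ONO cis, NCS trans; ONO cis, NCS cis (chiral); ONO trans, NCS cis.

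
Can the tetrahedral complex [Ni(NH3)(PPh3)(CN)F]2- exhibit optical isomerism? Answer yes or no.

yes

In a tetrahedral complex all four positions are equivalent and every pair of ligands is adjacent — there is no cis/trans distinction.
Only one geometric arrangement is possible; it has no improper symmetry element, so it exists as a pair of enantiomers (2 stereoisomers).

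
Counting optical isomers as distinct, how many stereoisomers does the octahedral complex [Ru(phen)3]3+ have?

An octahedron has six vertices in three trans pairs; every non-trans pair is cis.
Each phen is bidentate and must span two cis positions.
Only one geometric arrangement is possible; it has no improper symmetry element, so it exists as a pair of enantiomers (2 stereoisomers).

2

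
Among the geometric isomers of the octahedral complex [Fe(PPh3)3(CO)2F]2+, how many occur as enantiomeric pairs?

An octahedron has six vertices in three trans pairs; every non-trans pair is cis.
There are 3 geometric isomers: PPh3 mer, CO trans; PPh3 mer, CO cis; PPh3 fac, CO cis.
Each arrangement has an internal mirror plane or centre of symmetry, so none is chiral.

0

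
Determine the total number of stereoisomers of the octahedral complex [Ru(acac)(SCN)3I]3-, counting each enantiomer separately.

An octahedron has six vertices in three trans pairs; every non-trans pair is cis.
Each acac is bidentate and must span two cis positions.
Systematic placement gives 2 geometric isomers: SCN fac; SCN mer.
Each arrangement has an internal mirror plane or centre of symmetry, so none is chiral.

2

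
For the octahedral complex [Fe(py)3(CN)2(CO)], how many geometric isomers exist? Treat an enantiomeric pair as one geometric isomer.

An octahedron has six vertices in three trans pairs; every non-trans pair is cis.
There are 3 geometric isomers: py mer, CN trans; py mer, CN cis; py fac, CN cis.

3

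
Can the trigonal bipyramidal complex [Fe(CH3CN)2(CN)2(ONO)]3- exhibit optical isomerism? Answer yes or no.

In a trigonal bipyramid the two axial positions differ from the three equatorial ones.
Placing the ligands in turn and identifying arrangements related by rotation or reflection leaves 5 distinct geometric isomers.
One of these lacks any improper symmetry element and so occurs as an enantiomeric pair, giving 5 + 1 = 6 stereoisomers in total.

yes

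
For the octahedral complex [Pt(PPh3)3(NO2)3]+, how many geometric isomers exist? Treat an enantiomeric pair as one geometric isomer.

2

In an octahedral complex each vertex has one trans partner and four cis neighbours.
There are 2 geometric isomers: PPh3 mer; PPh3 fac.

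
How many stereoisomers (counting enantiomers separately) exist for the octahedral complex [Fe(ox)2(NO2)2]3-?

3

The six octahedral sites form three mutually perpendicular trans pairs.
Each ox is bidentate and must span two cis positions.
Working through the distinct placements yields 2 geometric isomers: NO2 trans; NO2 cis (chiral).
One of these lacks any improper symmetry element and so occurs as an enantiomeric pair, giving 2 + 1 = 3 stereoisomers in total.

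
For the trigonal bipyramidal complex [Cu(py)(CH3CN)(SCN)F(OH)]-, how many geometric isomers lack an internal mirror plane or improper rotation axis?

10

In a trigonal bipyramid the two axial positions differ from the three equatorial ones.
Placing the ligands in turn and identifying arrangements related by rotation or reflection leaves 10 distinct geometric isomers.
Of these, 10 lack any improper symmetry element and so occur as enantiomeric pairs, giving 10 + 10 = 20 stereoisomers in total.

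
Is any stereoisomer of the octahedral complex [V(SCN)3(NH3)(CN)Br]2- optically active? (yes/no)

yes

In an octahedral complex each vertex has one trans partner and four cis neighbours.
The distinct arrangements are (4 in all): SCN mer (3 arrangements); SCN fac (chiral).
One of these lacks any improper symmetry element and so occurs as an enantiomeric pair, giving 4 + 1 = 5 stereoisomers in total.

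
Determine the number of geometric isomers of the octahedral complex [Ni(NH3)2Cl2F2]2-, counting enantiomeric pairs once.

5

An octahedron has six vertices in three trans pairs; every non-trans pair is cis.
The distinct arrangements are (5 in all): NH3 trans, Cl trans, F trans; NH3 cis, Cl trans, F cis; NH3 trans, Cl cis, F cis; NH3 cis, Cl cis, F cis (chiral); NH3 cis, Cl cis, F trans.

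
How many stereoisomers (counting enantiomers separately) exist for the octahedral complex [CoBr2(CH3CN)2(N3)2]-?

6

The six octahedral sites form three mutually perpendicular trans pairs.
Systematic placement gives 5 geometric isomers: Br trans, CH3CN trans, N3 trans; Br trans, CH3CN cis, N3 cis; Br cis, CH3CN cis, N3 trans; Br cis, CH3CN cis, N3 cis (chiral); Br cis, CH3CN trans, N3 cis.
One of these lacks any improper symmetry element and so occurs as an enantiomeric pair, giving 5 + 1 = 6 stereoisomers in total.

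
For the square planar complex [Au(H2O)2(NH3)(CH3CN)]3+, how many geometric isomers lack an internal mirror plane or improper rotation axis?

In a square planar complex each vertex has one trans partner and two cis neighbours.
There are 2 geometric isomers: H2O cis; H2O trans.
Each arrangement has an internal mirror plane or centre of symmetry, so none is chiral.

0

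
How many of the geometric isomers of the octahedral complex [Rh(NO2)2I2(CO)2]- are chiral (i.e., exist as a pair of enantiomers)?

An octahedron has six vertices in three trans pairs; every non-trans pair is cis.
Working through the distinct placements yields 5 geometric isomers: NO2 trans, I trans, CO trans; NO2 cis, I cis, CO trans; NO2 trans, I cis, CO cis; NO2 cis, I cis, CO cis (chiral); NO2 cis, I trans, CO cis.
One of these lacks any improper symmetry element and so occurs as an enantiomeric pair, giving 5 + 1 = 6 stereoisomers in total.

1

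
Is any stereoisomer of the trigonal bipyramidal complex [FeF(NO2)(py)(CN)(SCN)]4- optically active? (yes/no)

Systematic enumeration (placing each ligand type in turn and discarding arrangements equivalent by rotation or reflection) gives 10 geometric isomers.
Of these, 10 lack any improper symmetry element and so occur as enantiomeric pairs, giving 10 + 10 = 20 stereoisomers in total.

yes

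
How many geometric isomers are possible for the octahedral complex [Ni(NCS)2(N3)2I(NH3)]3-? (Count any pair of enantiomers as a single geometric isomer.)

In an octahedral complex each vertex has one trans partner and four cis neighbours.
There are 6 geometric isomers: NCS cis, N3 cis (3 arrangements, 2 chiral); NCS trans, N3 cis; NCS cis, N3 trans; NCS trans, N3 trans.

6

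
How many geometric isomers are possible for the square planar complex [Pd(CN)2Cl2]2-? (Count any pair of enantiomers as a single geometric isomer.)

Systematic placement gives 2 geometric isomers: CN cis; CN trans.

2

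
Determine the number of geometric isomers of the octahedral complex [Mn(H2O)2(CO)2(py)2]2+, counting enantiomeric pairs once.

5

An octahedron has six vertices in three trans pairs; every non-trans pair is cis.
Systematic placement gives 5 geometric isomers: H2O trans, CO trans, py trans; H2O cis, CO trans, py cis; H2O cis, CO cis, py trans; H2O cis, CO cis, py cis (chiral); H2O trans, CO cis, py cis.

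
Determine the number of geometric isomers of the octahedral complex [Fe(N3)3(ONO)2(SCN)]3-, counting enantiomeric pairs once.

The six octahedral sites form three mutually perpendicular trans pairs.
There are 3 geometric isomers: N3 mer, ONO cis; N3 mer, ONO trans; N3 fac, ONO cis.

3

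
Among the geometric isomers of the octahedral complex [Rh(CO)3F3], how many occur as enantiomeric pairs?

The six octahedral sites form three mutually perpendicular trans pairs.
Systematic placement gives 2 geometric isomers: CO mer; CO fac.
Each arrangement has an internal mirror plane or centre of symmetry, so none is chiral.

0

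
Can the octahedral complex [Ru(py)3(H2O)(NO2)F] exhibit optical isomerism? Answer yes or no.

An octahedron has six vertices in three trans pairs; every non-trans pair is cis.
The distinct arrangements are (4 in all): py mer (3 arrangements); py fac (chiral).
One of these lacks any improper symmetry element and so occurs as an enantiomeric pair, giving 4 + 1 = 5 stereoisomers in total.

yes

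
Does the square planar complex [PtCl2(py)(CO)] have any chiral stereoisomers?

In a square planar complex each vertex has one trans partner and two cis neighbours.
Systematic placement gives 2 geometric isomers: Cl cis; Cl trans.
Each arrangement has an internal mirror plane or centre of symmetry, so none is chiral.

no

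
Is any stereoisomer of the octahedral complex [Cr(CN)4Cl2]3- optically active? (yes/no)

no

There are 2 geometric isomers: Cl trans; Cl cis.
Each arrangement has an internal mirror plane or centre of symmetry, so none is chiral.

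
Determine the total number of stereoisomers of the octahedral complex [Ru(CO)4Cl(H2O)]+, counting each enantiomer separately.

In an octahedral complex each vertex has one trans partner and four cis neighbours.
The distinct arrangements are (2 in all): Cl and H2O mutually trans; Cl and H2O mutually cis.
Each arrangement has an internal mirror plane or centre of symmetry, so none is chiral.

2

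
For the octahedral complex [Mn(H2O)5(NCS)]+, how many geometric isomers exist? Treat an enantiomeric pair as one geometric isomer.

1

In an octahedral complex each vertex has one trans partner and four cis neighbours.
Only one geometric arrangement is possible.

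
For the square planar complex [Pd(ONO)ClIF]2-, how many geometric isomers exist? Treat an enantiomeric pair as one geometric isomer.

In a square planar complex each vertex has one trans partner and two cis neighbours.
There are 3 geometric isomers: (Cl/I trans, F/ONO trans); (Cl/ONO trans, F/I trans); (Cl/F trans, I/ONO trans).

3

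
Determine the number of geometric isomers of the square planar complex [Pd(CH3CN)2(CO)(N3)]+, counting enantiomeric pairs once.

In a square planar complex each vertex has one trans partner and two cis neighbours.
Working through the distinct placements yields 2 geometric isomers: CH3CN cis; CH3CN trans.

2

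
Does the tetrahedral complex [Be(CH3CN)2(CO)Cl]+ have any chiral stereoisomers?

All four vertices of a tetrahedron are equivalent and mutually adjacent, so cis/trans isomerism cannot arise.
Only one geometric arrangement is possible.

no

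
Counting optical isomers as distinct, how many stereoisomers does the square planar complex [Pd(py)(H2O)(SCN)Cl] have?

3

In a square planar complex each vertex has one trans partner and two cis neighbours.
There are 3 geometric isomers: (Cl/SCN trans, H2O/py trans); (Cl/py trans, H2O/SCN trans); (Cl/H2O trans, SCN/py trans).
Each arrangement has an internal mirror plane or centre of symmetry, so none is chiral.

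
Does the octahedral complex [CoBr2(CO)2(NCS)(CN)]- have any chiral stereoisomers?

An octahedron has six vertices in three trans pairs; every non-trans pair is cis.
Systematic placement gives 6 geometric isomers: Br trans, CO cis; Br trans, CO trans; Br cis, CO cis (3 arrangements, 2 chiral); Br cis, CO trans.
Of these, 2 lack any improper symmetry element and so occur as enantiomeric pairs, giving 6 + 2 = 8 stereoisomers in total.

yes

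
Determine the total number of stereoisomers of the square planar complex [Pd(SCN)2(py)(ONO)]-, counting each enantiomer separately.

2

There are 2 geometric isomers: SCN cis; SCN trans.
Each arrangement has an internal mirror plane or centre of symmetry, so none is chiral.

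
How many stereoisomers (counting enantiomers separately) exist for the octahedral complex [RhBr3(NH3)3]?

In an octahedral complex each vertex has one trans partner and four cis neighbours.
Systematic placement gives 2 geometric isomers: Br mer; Br fac.
Each arrangement has an internal mirror plane or centre of symmetry, so none is chiral.

2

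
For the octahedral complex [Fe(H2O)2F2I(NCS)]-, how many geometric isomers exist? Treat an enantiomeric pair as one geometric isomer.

The six octahedral sites form three mutually perpendicular trans pairs.
Systematic placement gives 6 geometric isomers: H2O trans, F trans; H2O cis, F trans; H2O cis, F cis (3 arrangements, 2 chiral); H2O trans, F cis.

6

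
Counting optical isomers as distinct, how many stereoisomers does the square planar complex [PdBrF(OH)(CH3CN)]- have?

3

In a square planar complex each vertex has one trans partner and two cis neighbours.
There are 3 geometric isomers: (Br/F trans, CH3CN/OH trans); (Br/OH trans, CH3CN/F trans); (Br/CH3CN trans, F/OH trans).
Each arrangement has an internal mirror plane or centre of symmetry, so none is chiral.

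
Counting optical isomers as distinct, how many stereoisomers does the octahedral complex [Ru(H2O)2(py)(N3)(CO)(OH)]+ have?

15

An octahedron has six vertices in three trans pairs; every non-trans pair is cis.
Placing the ligands in turn and identifying arrangements related by rotation or reflection leaves 9 distinct geometric isomers.
Of these, 6 lack any improper symmetry element and so occur as enantiomeric pairs, giving 9 + 6 = 15 stereoisomers in total.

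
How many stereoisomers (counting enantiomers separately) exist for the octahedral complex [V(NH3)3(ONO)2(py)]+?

The six octahedral sites form three mutually perpendicular trans pairs.
The distinct arrangements are (3 in all): NH3 mer, ONO cis; NH3 mer, ONO trans; NH3 fac, ONO cis.
Each arrangement has an internal mirror plane or centre of symmetry, so none is chiral.

3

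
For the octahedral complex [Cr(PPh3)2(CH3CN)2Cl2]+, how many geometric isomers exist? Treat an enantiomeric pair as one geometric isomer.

5

The distinct arrangements are (5 in all): PPh3 trans, CH3CN trans, Cl trans; PPh3 cis, CH3CN trans, Cl cis; PPh3 trans, CH3CN cis, Cl cis; PPh3 cis, CH3CN cis, Cl cis (chiral); PPh3 cis, CH3CN cis, Cl trans.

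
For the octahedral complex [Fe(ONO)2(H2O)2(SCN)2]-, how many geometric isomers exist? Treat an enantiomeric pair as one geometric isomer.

There are 5 geometric isomers: ONO trans, H2O trans, SCN trans; ONO cis, H2O trans, SCN cis; ONO cis, H2O cis, SCN trans; ONO cis, H2O cis, SCN cis (chiral); ONO trans, H2O cis, SCN cis.

5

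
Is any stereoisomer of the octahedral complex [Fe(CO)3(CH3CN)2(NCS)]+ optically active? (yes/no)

The six octahedral sites form three mutually perpendicular trans pairs.
Working through the distinct placements yields 3 geometric isomers: CO mer, CH3CN trans; CO fac, CH3CN cis; CO mer, CH3CN cis.
Each arrangement has an internal mirror plane or centre of symmetry, so none is chiral.

no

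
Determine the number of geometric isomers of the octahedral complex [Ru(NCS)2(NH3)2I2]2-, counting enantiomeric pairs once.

5

An octahedron has six vertices in three trans pairs; every non-trans pair is cis.
Working through the distinct placements yields 5 geometric isomers: NCS trans, NH3 trans, I trans; NCS cis, NH3 cis, I trans; NCS cis, NH3 trans, I cis; NCS cis, NH3 cis, I cis (chiral); NCS trans, NH3 cis, I cis.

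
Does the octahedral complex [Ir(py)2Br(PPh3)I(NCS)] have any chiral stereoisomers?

yes

In an octahedral complex each vertex has one trans partner and four cis neighbours.
Exhaustive case analysis gives 9 geometric isomers.
Of these, 6 lack any improper symmetry element and so occur as enantiomeric pairs, giving 9 + 6 = 15 stereoisomers in total.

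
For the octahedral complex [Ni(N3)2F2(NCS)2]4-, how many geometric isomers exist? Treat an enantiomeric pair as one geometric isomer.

5

In an octahedral complex each vertex has one trans partner and four cis neighbours.
Systematic placement gives 5 geometric isomers: N3 trans, F trans, NCS trans; N3 cis, F trans, NCS cis; N3 cis, F cis, NCS trans; N3 cis, F cis, NCS cis (chiral); N3 trans, F cis, NCS cis.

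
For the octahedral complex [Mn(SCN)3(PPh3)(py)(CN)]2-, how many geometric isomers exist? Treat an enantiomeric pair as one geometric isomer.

4

In an octahedral complex each vertex has one trans partner and four cis neighbours.
There are 4 geometric isomers: SCN mer (3 arrangements); SCN fac (chiral).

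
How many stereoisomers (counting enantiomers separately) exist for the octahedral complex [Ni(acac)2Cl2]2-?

Each acac is bidentate and must span two cis positions.
The distinct arrangements are (2 in all): Cl trans; Cl cis (chiral).
One of these lacks any improper symmetry element and so occurs as an enantiomeric pair, giving 2 + 1 = 3 stereoisomers in total.

3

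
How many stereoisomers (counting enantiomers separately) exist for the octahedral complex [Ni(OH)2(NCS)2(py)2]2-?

6

There are 5 geometric isomers: OH trans, NCS trans, py trans; OH cis, NCS trans, py cis; OH cis, NCS cis, py trans; OH cis, NCS cis, py cis (chiral); OH trans, NCS cis, py cis.
One of these lacks any improper symmetry element and so occurs as an enantiomeric pair, giving 5 + 1 = 6 stereoisomers in total.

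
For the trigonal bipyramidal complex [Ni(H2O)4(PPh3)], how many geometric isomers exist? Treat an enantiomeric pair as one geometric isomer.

2

Systematic placement gives 2 geometric isomers: PPh3 equatorial; PPh3 axial.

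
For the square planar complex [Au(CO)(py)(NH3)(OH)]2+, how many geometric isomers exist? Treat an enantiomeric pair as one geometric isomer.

A square has two trans pairs of vertices; adjacent vertices are cis.
The distinct arrangements are (3 in all): (CO/OH trans, NH3/py trans); (CO/py trans, NH3/OH trans); (CO/NH3 trans, OH/py trans).

3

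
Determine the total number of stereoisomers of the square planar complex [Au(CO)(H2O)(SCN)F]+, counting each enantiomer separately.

In a square planar complex each vertex has one trans partner and two cis neighbours.
Working through the distinct placements yields 3 geometric isomers: (CO/H2O trans, F/SCN trans); (CO/SCN trans, F/H2O trans); (CO/F trans, H2O/SCN trans).
Each arrangement has an internal mirror plane or centre of symmetry, so none is chiral.

3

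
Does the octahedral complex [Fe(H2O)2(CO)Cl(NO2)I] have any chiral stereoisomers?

yes

The six octahedral sites form three mutually perpendicular trans pairs.
Exhaustive case analysis gives 9 geometric isomers.
Of these, 6 lack any improper symmetry element and so occur as enantiomeric pairs, giving 9 + 6 = 15 stereoisomers in total.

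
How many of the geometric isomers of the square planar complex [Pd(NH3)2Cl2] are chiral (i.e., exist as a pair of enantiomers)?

In a square planar complex each vertex has one trans partner and two cis neighbours.
Systematic placement gives 2 geometric isomers: NH3 cis; NH3 trans.
Each arrangement has an internal mirror plane or centre of symmetry, so none is chiral.

0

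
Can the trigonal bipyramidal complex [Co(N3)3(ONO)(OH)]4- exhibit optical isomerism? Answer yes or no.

In a trigonal bipyramid the two axial positions differ from the three equatorial ones.
Working through the distinct placements yields 4 geometric isomers: ONO equatorial, OH equatorial; ONO equatorial, OH axial; ONO axial, OH equatorial; ONO axial, OH axial.
Each arrangement has an internal mirror plane or centre of symmetry, so none is chiral.

no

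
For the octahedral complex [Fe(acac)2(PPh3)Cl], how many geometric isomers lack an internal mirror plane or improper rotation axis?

1

Each acac is bidentate and must span two cis positions.
The distinct arrangements are (2 in all): PPh3 and Cl mutually trans; PPh3 and Cl mutually cis (chiral).
One of these lacks any improper symmetry element and so occurs as an enantiomeric pair, giving 2 + 1 = 3 stereoisomers in total.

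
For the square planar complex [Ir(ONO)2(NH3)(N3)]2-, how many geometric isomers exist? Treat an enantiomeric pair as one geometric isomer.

2

The distinct arrangements are (2 in all): ONO cis; ONO trans.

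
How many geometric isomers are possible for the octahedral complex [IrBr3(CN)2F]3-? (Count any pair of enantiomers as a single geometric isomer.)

Working through the distinct placements yields 3 geometric isomers: Br mer, CN cis; Br mer, CN trans; Br fac, CN cis.

3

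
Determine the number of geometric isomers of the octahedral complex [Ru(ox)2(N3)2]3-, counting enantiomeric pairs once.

2

An octahedron has six vertices in three trans pairs; every non-trans pair is cis.
Each ox is bidentate and must span two cis positions.
There are 2 geometric isomers: N3 trans; N3 cis (chiral).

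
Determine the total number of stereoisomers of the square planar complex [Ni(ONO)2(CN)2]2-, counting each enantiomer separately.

2

A square has two trans pairs of vertices; adjacent vertices are cis.
The distinct arrangements are (2 in all): ONO cis; ONO trans.
Each arrangement has an internal mirror plane or centre of symmetry, so none is chiral.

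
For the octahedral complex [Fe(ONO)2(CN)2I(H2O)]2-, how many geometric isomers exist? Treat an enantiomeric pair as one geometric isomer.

6

An octahedron has six vertices in three trans pairs; every non-trans pair is cis.
Working through the distinct placements yields 6 geometric isomers: ONO trans, CN trans; ONO cis, CN trans; ONO trans, CN cis; ONO cis, CN cis (3 arrangements, 2 chiral).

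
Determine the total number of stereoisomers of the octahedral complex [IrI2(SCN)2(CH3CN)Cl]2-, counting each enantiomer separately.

In an octahedral complex each vertex has one trans partner and four cis neighbours.
Working through the distinct placements yields 6 geometric isomers: I trans, SCN trans; I cis, SCN cis (3 arrangements, 2 chiral); I cis, SCN trans; I trans, SCN cis.
Of these, 2 lack any improper symmetry element and so occur as enantiomeric pairs, giving 6 + 2 = 8 stereoisomers in total.

8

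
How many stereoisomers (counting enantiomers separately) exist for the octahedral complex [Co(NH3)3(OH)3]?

2

An octahedron has six vertices in three trans pairs; every non-trans pair is cis.
Working through the distinct placements yields 2 geometric isomers: NH3 mer; NH3 fac.
Each arrangement has an internal mirror plane or centre of symmetry, so none is chiral.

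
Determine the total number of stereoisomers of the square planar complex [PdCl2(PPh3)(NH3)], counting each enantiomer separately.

2

A square has two trans pairs of vertices; adjacent vertices are cis.
Working through the distinct placements yields 2 geometric isomers: Cl cis; Cl trans.
Each arrangement has an internal mirror plane or centre of symmetry, so none is chiral.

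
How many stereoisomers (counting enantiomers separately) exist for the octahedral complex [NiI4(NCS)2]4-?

2

In an octahedral complex each vertex has one trans partner and four cis neighbours.
The distinct arrangements are (2 in all): NCS trans; NCS cis.
Each arrangement has an internal mirror plane or centre of symmetry, so none is chiral.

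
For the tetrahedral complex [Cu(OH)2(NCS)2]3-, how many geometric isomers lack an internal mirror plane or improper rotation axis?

0

All four vertices of a tetrahedron are equivalent and mutually adjacent, so cis/trans isomerism cannot arise.
Only one geometric arrangement is possible.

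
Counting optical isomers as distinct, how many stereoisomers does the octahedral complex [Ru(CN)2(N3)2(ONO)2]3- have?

An octahedron has six vertices in three trans pairs; every non-trans pair is cis.
There are 5 geometric isomers: CN trans, N3 trans, ONO trans; CN trans, N3 cis, ONO cis; CN cis, N3 cis, ONO trans; CN cis, N3 cis, ONO cis (chiral); CN cis, N3 trans, ONO cis.
One of these lacks any improper symmetry element and so occurs as an enantiomeric pair, giving 5 + 1 = 6 stereoisomers in total.

6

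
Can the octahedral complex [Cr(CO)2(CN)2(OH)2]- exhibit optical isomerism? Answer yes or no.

An octahedron has six vertices in three trans pairs; every non-trans pair is cis.
The distinct arrangements are (5 in all): CO trans, CN trans, OH trans; CO cis, CN trans, OH cis; CO cis, CN cis, OH trans; CO cis, CN cis, OH cis (chiral); CO trans, CN cis, OH cis.
One of these lacks any improper symmetry element and so occurs as an enantiomeric pair, giving 5 + 1 = 6 stereoisomers in total.

yes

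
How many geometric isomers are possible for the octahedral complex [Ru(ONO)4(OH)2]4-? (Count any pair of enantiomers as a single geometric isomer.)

2

In an octahedral complex each vertex has one trans partner and four cis neighbours.
The distinct arrangements are (2 in all): OH trans; OH cis.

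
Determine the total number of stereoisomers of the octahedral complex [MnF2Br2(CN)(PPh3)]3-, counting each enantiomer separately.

In an octahedral complex each vertex has one trans partner and four cis neighbours.
Working through the distinct placements yields 6 geometric isomers: F cis, Br trans; F trans, Br trans; F cis, Br cis (3 arrangements, 2 chiral); F trans, Br cis.
Of these, 2 lack any improper symmetry element and so occur as enantiomeric pairs, giving 6 + 2 = 8 stereoisomers in total.

8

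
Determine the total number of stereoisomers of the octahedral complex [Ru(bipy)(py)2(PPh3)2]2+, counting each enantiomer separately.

4

In an octahedral complex each vertex has one trans partner and four cis neighbours.
Each bipy is bidentate and must span two cis positions.
The distinct arrangements are (3 in all): py cis, PPh3 trans; py trans, PPh3 cis; py cis, PPh3 cis (chiral).
One of these lacks any improper symmetry element and so occurs as an enantiomeric pair, giving 3 + 1 = 4 stereoisomers in total.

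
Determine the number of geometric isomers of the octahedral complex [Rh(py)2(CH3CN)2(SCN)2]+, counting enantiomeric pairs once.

In an octahedral complex each vertex has one trans partner and four cis neighbours.
Working through the distinct placements yields 5 geometric isomers: py trans, CH3CN trans, SCN trans; py cis, CH3CN trans, SCN cis; py trans, CH3CN cis, SCN cis; py cis, CH3CN cis, SCN cis (chiral); py cis, CH3CN cis, SCN trans.

5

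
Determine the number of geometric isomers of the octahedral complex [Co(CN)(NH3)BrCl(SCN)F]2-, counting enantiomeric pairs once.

Placing the ligands in turn and identifying arrangements related by rotation or reflection leaves 15 distinct geometric isomers.

15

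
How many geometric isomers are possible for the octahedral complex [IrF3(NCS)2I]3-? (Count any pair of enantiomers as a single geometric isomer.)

3

The distinct arrangements are (3 in all): F mer, NCS trans; F mer, NCS cis; F fac, NCS cis.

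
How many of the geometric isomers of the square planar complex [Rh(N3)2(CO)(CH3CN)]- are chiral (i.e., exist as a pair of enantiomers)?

A square has two trans pairs of vertices; adjacent vertices are cis.
Working through the distinct placements yields 2 geometric isomers: N3 cis; N3 trans.
Each arrangement has an internal mirror plane or centre of symmetry, so none is chiral.

0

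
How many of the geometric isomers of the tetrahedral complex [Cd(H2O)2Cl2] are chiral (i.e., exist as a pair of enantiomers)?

0

Only one geometric arrangement is possible.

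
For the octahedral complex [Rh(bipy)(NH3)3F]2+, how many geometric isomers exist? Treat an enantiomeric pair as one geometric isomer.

2

In an octahedral complex each vertex has one trans partner and four cis neighbours.
Each bipy is bidentate and must span two cis positions.
There are 2 geometric isomers: NH3 fac; NH3 mer.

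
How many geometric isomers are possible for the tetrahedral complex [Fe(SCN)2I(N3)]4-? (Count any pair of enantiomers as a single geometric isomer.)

Only one geometric arrangement is possible.

1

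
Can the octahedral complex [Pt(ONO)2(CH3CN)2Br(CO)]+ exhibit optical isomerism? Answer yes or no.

An octahedron has six vertices in three trans pairs; every non-trans pair is cis.
The distinct arrangements are (6 in all): ONO trans, CH3CN cis; ONO cis, CH3CN cis (3 arrangements, 2 chiral); ONO trans, CH3CN trans; ONO cis, CH3CN trans.
Of these, 2 lack any improper symmetry element and so occur as enantiomeric pairs, giving 6 + 2 = 8 stereoisomers in total.

yes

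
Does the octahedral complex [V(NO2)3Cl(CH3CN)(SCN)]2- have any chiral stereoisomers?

An octahedron has six vertices in three trans pairs; every non-trans pair is cis.
The distinct arrangements are (4 in all): NO2 mer (3 arrangements); NO2 fac (chiral).
One of these lacks any improper symmetry element and so occurs as an enantiomeric pair, giving 4 + 1 = 5 stereoisomers in total.

yes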